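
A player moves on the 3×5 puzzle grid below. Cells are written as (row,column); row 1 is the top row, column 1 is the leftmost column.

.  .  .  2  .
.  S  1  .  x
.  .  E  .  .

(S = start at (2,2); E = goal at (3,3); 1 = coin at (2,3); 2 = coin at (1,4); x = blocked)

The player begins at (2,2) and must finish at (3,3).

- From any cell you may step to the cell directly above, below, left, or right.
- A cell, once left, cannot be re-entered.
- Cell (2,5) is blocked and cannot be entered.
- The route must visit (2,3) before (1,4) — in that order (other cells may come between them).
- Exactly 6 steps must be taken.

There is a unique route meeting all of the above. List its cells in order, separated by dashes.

(2,2) - (2,3) - (1,3) - (1,4) - (2,4) - (3,4) - (3,3)

The waypoints must appear in the order (2,3), (1,4), with no cell reused.
Route from (2,2): right 1 to (2,3), up 1 to (1,3), right 1 to (1,4), down 2 to (3,4), left 1 to (3,3) — 6 moves in all.
Check: order respected (1 at step 1, 2 at step 3); 6 moves as required.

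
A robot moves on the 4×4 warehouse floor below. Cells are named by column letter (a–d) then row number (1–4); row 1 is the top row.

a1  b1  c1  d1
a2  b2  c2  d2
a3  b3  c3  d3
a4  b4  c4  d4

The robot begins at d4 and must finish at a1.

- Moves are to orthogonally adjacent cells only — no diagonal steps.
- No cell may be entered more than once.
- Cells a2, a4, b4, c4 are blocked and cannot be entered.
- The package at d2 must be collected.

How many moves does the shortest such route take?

6

Any route passes through d2 somewhere between d4 and a1. Summing Manhattan distances along the two legs (d4 → d2 → a1) gives a lower bound of 2 + 4 = 6 moves.
A route of 6 moves achieves this: d4 → d3 → d2 → d1 → c1 → b1 → a1.
Since 6 matches the lower bound, it is optimal.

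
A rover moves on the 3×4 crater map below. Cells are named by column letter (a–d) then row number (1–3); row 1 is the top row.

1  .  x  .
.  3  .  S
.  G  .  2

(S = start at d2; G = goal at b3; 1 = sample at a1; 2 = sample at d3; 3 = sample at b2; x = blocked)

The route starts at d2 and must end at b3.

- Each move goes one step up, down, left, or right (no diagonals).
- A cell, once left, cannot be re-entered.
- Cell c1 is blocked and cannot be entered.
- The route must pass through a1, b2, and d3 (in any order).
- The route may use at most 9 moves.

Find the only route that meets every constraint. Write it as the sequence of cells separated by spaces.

The budget equals the shortest possible length, so every move has to be on a shortest route through the required cells.
Route from d2: down 1 to d3, left 1 to c3, up 1 to c2, left 1 to b2, up 1 to b1, left 1 to a1, down 2 to a3, right 1 to b3 — 9 moves in all.
Check: all required cells visited; 9 ≤ 9 moves.

d2 d3 c3 c2 b2 b1 a1 a2 a3 b3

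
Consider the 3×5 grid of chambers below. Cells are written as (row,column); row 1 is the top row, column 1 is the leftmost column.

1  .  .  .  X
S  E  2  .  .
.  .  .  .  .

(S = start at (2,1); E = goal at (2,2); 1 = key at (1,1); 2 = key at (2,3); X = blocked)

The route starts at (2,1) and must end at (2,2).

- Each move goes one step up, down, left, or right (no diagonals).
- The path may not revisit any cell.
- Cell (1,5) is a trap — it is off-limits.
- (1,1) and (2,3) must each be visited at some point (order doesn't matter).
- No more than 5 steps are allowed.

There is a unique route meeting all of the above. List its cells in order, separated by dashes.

(2,1) - (1,1) - (1,2) - (1,3) - (2,3) - (2,2)

The 5-move cap with required stops at (1,1), (2,3) leaves no slack for detours.
Route from (2,1): up to (1,1), 2× right (reaching (1,3)), down to (2,3), left to (2,2) — 5 moves in all.
Check: all required cells visited; 5 ≤ 5 moves.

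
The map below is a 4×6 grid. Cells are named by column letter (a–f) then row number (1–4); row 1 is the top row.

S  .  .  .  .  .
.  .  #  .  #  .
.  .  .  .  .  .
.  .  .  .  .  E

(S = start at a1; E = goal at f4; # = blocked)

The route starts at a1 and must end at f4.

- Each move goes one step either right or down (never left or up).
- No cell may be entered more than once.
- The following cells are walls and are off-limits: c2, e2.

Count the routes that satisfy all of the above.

A right/down-only route from a1 to f4 makes exactly 3 down-moves and 5 right-moves in some order.
With no other constraints that would be C(8,3) = 56 routes.
Subtract routes through each blocked cell (inclusion–exclusion for overlaps): − through c2: 30 − through e2: 15 + through c2&e2: 9 → 20.
That gives 20 routes.

20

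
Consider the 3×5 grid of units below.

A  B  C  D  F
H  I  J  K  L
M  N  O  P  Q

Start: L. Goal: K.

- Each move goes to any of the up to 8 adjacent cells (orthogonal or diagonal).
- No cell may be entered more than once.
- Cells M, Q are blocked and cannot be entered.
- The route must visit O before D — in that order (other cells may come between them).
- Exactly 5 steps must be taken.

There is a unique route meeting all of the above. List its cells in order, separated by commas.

L, P, O, J, D, K

The waypoints must appear in the order O, D, with no cell reused.
Route from L: down-left to P, left to O, up to J, up-right to D, down to K — 5 moves in all.
Check: order respected (O at step 2, D at step 4); 5 moves as required.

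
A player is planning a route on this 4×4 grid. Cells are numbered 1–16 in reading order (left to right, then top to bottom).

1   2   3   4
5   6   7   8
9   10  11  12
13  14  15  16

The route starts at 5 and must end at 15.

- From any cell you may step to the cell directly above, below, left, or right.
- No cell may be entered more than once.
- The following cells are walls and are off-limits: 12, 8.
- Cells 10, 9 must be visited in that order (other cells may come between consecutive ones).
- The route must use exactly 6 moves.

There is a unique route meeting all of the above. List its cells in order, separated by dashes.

The waypoints must appear in the order 10, 9, with no cell reused.
Route from 5: right to 6, down to 10, left to 9, down to 13, 2× right (reaching 15) — 6 moves in all.
Check: order respected (10 at step 2, 9 at step 3); 6 moves as required.

5 - 6 - 10 - 9 - 13 - 14 - 15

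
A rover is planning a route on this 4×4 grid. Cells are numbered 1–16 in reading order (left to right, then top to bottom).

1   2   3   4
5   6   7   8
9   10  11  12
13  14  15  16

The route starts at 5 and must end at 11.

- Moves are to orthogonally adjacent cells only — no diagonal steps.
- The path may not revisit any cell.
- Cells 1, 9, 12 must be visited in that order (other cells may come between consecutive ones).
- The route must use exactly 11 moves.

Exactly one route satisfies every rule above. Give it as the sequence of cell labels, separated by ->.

5 -> 1 -> 2 -> 6 -> 10 -> 9 -> 13 -> 14 -> 15 -> 16 -> 12 -> 11

The waypoints must appear in the order 1, 9, 12, with no cell reused.
Route from 5: up to 1, right to 2, 2× down (reaching 10), left to 9, down to 13, 3× right (reaching 16), up to 12, left to 11 — 11 moves in all.
Check: order respected (1 at step 1, 9 at step 5, 12 at step 10); 11 moves as required.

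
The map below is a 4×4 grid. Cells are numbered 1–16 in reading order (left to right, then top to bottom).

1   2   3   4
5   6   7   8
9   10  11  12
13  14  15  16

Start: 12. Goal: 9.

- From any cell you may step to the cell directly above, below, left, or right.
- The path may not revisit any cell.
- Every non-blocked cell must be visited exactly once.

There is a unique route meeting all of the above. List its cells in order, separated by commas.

Need to visit all 16 open cells exactly once, starting at 12 and ending at 9.
Cell 4 has only two open neighbours (8 and 3), so the path must pass straight through it: one of those is the cell it's entered from and the other is where it exits.
Route from 12: down to 16, left to 15, 2× up (reaching 7), right to 8, up to 4, 3× left (reaching 1), down to 5, right to 6, 2× down (reaching 14), left to 13, up to 9 — 15 moves in all.
Check: all 16 open cells covered.

12, 16, 15, 11, 7, 8, 4, 3, 2, 1, 5, 6, 10, 14, 13, 9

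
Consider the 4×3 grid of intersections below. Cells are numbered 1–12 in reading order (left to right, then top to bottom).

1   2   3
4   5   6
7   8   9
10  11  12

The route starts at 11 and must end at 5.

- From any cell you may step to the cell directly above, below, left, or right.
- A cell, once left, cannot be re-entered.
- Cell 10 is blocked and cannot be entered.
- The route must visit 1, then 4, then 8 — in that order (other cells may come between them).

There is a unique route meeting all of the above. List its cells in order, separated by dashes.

The waypoints must appear in the order 1, 4, 8, with no cell reused.
Route from 11: right to 12, 3× up (reaching 3), 2× left (reaching 1), 2× down (reaching 7), right to 8, up to 5 — 10 moves in all.
Check: order respected (1 at step 6, 4 at step 7, 8 at step 9).

11 - 12 - 9 - 6 - 3 - 2 - 1 - 4 - 7 - 8 - 5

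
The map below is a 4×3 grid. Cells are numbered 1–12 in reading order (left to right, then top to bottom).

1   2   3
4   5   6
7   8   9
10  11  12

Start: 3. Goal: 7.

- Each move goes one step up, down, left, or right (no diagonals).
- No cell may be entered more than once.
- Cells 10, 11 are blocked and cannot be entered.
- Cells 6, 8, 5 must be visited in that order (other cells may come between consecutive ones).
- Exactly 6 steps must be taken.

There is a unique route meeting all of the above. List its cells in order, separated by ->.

3 -> 6 -> 9 -> 8 -> 5 -> 4 -> 7

The waypoints must appear in the order 6, 8, 5, with no cell reused.
Route from 3: down 2 to 9, left 1 to 8, up 1 to 5, left 1 to 4, down 1 to 7 — 6 moves in all.
Check: order respected (6 at step 1, 8 at step 3, 5 at step 4); 6 moves as required.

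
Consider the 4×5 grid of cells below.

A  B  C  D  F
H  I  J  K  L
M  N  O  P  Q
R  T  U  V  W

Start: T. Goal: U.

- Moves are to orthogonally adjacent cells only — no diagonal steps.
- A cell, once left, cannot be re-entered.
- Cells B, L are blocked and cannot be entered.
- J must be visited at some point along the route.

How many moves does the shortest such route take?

5

Any route passes through J somewhere between T and U. Summing Manhattan distances along the two legs (T → J → U) gives a lower bound of 3 + 2 = 5 moves.
A route of 5 moves achieves this: T → N → I → J → O → U.
Since 5 matches the lower bound, it is optimal.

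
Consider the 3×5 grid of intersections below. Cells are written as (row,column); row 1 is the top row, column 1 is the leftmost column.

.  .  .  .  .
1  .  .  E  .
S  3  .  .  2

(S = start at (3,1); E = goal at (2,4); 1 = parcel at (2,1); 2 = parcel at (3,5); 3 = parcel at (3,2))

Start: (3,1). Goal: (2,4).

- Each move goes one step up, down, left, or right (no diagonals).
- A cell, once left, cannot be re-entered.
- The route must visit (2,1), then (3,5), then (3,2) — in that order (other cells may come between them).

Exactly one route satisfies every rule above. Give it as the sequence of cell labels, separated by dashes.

The waypoints must appear in the order (2,1), (3,5), (3,2), with no cell reused.
Route from (3,1): 2× up (reaching (1,1)), 4× right (reaching (1,5)), 2× down (reaching (3,5)), 3× left (reaching (3,2)), up to (2,2), 2× right (reaching (2,4)) — 14 moves in all.
Check: order respected (1 at step 1, 2 at step 8, 3 at step 11).

(3,1) - (2,1) - (1,1) - (1,2) - (1,3) - (1,4) - (1,5) - (2,5) - (3,5) - (3,4) - (3,3) - (3,2) - (2,2) - (2,3) - (2,4)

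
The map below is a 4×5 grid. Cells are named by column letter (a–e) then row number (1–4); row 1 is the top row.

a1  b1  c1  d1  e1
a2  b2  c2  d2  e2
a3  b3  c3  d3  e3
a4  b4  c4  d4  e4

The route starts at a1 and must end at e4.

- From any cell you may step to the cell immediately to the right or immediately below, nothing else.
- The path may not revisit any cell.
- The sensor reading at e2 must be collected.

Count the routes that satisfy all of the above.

A right/down-only route from a1 to e4 makes exactly 3 down-moves and 4 right-moves in some order.
With no other constraints that would be C(7,3) = 35 routes.
Split at e2 and multiply the segment counts: a1→e2: 5; e2→e4: 1; product = 5.
That gives 5 routes.

5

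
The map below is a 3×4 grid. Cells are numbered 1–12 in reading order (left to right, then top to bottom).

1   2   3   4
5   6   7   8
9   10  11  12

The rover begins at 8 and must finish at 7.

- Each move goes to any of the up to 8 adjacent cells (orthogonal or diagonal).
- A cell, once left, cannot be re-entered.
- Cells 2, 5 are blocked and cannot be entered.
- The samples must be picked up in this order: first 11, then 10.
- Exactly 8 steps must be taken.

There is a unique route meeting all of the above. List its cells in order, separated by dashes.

8 - 12 - 11 - 10 - 9 - 6 - 3 - 4 - 7

The waypoints must appear in the order 11, 10, with no cell reused.
Route from 8: down 1 to 12, left 3 to 9, up-right 2 to 3, right 1 to 4, down-left 1 to 7 — 8 moves in all.
Check: order respected (11 at step 2, 10 at step 3); 8 moves as required.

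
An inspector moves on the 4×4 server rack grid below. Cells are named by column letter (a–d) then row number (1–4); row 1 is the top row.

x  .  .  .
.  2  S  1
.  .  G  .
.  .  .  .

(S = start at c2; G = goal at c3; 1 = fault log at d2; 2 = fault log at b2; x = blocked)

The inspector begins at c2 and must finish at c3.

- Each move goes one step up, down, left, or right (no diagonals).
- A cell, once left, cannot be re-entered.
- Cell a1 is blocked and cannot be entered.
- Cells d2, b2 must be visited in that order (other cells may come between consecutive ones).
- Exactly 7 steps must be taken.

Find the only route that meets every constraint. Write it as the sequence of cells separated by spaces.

The waypoints must appear in the order d2, b2, with no cell reused.
Route from c2: right to d2, up to d1, 2× left (reaching b1), 2× down (reaching b3), right to c3 — 7 moves in all.
Check: order respected (1 at step 1, 2 at step 5); 7 moves as required.

c2 d2 d1 c1 b1 b2 b3 c3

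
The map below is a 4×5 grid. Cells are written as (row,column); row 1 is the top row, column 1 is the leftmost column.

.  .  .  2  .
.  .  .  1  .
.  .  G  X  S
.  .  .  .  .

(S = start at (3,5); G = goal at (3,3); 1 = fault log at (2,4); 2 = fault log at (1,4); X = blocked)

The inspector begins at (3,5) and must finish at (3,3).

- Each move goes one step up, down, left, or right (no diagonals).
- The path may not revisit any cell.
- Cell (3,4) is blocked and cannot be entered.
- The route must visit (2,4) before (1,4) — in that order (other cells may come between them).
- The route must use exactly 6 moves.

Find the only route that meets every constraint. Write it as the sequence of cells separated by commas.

The waypoints must appear in the order (2,4), (1,4), with no cell reused.
Route from (3,5): up to (2,5), left to (2,4), up to (1,4), left to (1,3), 2× down (reaching (3,3)) — 6 moves in all.
Check: order respected (1 at step 2, 2 at step 3); 6 moves as required.

(3,5), (2,5), (2,4), (1,4), (1,3), (2,3), (3,3)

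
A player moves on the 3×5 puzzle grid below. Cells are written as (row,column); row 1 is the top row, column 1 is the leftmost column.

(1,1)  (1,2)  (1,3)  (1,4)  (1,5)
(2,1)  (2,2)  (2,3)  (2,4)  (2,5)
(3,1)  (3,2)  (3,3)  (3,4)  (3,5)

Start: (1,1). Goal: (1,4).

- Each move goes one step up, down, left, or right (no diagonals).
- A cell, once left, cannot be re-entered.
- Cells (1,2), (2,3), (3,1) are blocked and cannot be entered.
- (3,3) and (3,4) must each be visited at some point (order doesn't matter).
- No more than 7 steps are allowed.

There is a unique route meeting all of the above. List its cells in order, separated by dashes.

(1,1) - (2,1) - (2,2) - (3,2) - (3,3) - (3,4) - (2,4) - (1,4)

The 7-move cap with required stops at (3,3), (3,4) leaves no slack for detours.
Route from (1,1): down 1 to (2,1), right 1 to (2,2), down 1 to (3,2), right 2 to (3,4), up 2 to (1,4) — 7 moves in all.
Check: all required cells visited; 7 ≤ 7 moves.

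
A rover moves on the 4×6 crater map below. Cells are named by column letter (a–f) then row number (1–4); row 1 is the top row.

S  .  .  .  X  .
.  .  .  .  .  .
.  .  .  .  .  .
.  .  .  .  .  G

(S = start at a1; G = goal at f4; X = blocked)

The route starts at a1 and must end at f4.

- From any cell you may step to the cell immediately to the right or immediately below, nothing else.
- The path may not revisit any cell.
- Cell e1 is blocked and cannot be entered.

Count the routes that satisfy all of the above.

A right/down-only route from a1 to f4 makes exactly 3 down-moves and 5 right-moves in some order.
With no other constraints that would be C(8,3) = 56 routes.
Subtract routes through each blocked cell (inclusion–exclusion for overlaps): − through e1: 4 → 52.
That gives 52 routes.

52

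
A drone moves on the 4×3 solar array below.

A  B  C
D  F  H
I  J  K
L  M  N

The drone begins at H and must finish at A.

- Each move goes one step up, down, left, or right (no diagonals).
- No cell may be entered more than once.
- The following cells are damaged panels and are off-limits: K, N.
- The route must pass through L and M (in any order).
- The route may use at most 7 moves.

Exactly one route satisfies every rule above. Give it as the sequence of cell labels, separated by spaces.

Any route must reach L and M and still end at A within 7 moves, so the order of the required stops is forced.
Route from H: left 1 to F, down 2 to M, left 1 to L, up 3 to A — 7 moves in all.
Check: all required cells visited; 7 ≤ 7 moves.

H F J M L I D A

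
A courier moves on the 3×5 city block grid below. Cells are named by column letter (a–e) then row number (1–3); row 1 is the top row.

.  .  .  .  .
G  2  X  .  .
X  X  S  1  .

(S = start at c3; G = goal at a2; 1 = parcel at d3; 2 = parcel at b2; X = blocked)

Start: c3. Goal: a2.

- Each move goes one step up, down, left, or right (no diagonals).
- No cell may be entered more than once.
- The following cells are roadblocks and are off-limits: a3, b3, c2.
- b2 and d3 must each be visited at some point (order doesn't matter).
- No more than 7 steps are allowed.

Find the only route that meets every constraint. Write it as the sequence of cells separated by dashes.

c3 - d3 - d2 - d1 - c1 - b1 - b2 - a2

The budget equals the shortest possible length, so every move has to be on a shortest route through the required cells.
Route from c3: right to d3, 2× up (reaching d1), 2× left (reaching b1), down to b2, left to a2 — 7 moves in all.
Check: all required cells visited; 7 ≤ 7 moves.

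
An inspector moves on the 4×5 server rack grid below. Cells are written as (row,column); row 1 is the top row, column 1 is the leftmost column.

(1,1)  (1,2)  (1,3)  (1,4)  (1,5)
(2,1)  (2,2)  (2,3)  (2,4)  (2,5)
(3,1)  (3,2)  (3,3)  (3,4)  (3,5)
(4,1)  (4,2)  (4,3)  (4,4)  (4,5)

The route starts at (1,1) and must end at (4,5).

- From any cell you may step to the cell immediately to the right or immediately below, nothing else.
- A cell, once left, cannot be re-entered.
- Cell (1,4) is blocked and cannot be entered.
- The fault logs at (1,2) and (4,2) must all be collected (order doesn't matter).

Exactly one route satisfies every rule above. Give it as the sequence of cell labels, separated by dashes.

(1,1) - (1,2) - (2,2) - (3,2) - (4,2) - (4,3) - (4,4) - (4,5)

Moves only go right or down, so the column and row indices never decrease.
Route from (1,1): right 1 to (1,2), down 3 to (4,2), right 3 to (4,5) — 7 moves in all.
Check: all required cells visited.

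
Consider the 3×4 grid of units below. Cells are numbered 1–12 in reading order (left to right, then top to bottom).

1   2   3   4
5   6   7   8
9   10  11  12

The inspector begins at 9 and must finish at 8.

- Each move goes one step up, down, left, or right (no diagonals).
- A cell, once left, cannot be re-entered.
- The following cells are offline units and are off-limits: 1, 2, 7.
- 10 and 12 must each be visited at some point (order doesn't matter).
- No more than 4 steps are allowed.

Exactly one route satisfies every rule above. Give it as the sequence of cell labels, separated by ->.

9 -> 10 -> 11 -> 12 -> 8

The 4-move cap with required stops at 10, 12 leaves no slack for detours.
Route from 9: right 3 to 12, up 1 to 8 — 4 moves in all.
Check: all required cells visited; 4 ≤ 4 moves.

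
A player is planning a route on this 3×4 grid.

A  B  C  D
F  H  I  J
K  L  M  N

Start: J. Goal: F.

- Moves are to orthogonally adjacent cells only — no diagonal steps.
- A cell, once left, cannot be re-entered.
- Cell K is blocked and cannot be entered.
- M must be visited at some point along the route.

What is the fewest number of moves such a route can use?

5

Any route passes through M somewhere between J and F. Summing Manhattan distances along the two legs (J → M → F) gives a lower bound of 2 + 3 = 5 moves.
A route of 5 moves achieves this: J → N → M → I → H → F.
Since 5 matches the lower bound, it is optimal.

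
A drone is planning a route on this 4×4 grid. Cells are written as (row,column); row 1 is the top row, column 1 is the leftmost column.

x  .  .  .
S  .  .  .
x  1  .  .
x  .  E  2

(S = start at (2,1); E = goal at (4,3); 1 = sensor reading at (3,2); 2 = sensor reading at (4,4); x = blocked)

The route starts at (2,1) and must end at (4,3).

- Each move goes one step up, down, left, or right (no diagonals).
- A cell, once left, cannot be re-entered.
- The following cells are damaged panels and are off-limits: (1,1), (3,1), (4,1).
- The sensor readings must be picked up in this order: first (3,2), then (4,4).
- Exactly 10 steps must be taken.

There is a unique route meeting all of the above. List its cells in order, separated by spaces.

The waypoints must appear in the order (3,2), (4,4), with no cell reused.
Route from (2,1): right 1 to (2,2), down 1 to (3,2), right 1 to (3,3), up 2 to (1,3), right 1 to (1,4), down 3 to (4,4), left 1 to (4,3) — 10 moves in all.
Check: order respected (1 at step 2, 2 at step 9); 10 moves as required.

(2,1) (2,2) (3,2) (3,3) (2,3) (1,3) (1,4) (2,4) (3,4) (4,4) (4,3)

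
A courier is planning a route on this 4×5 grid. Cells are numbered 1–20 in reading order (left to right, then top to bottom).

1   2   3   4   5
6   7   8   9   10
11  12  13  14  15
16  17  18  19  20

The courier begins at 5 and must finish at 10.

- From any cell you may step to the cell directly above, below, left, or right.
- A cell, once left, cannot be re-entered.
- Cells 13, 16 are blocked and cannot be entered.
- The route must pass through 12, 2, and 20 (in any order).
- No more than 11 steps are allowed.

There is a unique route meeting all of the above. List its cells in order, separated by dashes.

5 - 4 - 3 - 2 - 7 - 12 - 17 - 18 - 19 - 20 - 15 - 10

Any route must reach 12, 2, and 20 and still end at 10 within 11 moves, so the order of the required stops is forced.
Route from 5: 3× left (reaching 2), 3× down (reaching 17), 3× right (reaching 20), 2× up (reaching 10) — 11 moves in all.
Check: all required cells visited; 11 ≤ 11 moves.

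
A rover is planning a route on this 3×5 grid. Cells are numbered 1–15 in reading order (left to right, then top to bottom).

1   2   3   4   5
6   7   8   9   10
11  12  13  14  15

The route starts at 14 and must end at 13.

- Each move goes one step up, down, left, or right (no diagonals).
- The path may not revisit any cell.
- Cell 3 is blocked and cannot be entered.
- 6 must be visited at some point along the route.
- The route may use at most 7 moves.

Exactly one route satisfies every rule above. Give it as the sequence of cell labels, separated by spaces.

14 9 8 7 6 11 12 13

The budget equals the shortest possible length, so every move has to be on a shortest route through the required cells.
Route from 14: up to 9, 3× left (reaching 6), down to 11, 2× right (reaching 13) — 7 moves in all.
Check: all required cells visited; 7 ≤ 7 moves.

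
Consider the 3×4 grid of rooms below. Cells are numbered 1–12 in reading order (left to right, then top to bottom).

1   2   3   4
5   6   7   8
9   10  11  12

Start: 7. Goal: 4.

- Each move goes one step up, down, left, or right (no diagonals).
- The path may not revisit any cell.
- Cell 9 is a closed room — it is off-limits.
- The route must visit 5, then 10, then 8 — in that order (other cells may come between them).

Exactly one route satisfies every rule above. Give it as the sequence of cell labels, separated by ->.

The waypoints must appear in the order 5, 10, 8, with no cell reused.
Route from 7: up to 3, 2× left (reaching 1), down to 5, right to 6, down to 10, 2× right (reaching 12), 2× up (reaching 4) — 10 moves in all.
Check: order respected (5 at step 4, 10 at step 6, 8 at step 9).

7 -> 3 -> 2 -> 1 -> 5 -> 6 -> 10 -> 11 -> 12 -> 8 -> 4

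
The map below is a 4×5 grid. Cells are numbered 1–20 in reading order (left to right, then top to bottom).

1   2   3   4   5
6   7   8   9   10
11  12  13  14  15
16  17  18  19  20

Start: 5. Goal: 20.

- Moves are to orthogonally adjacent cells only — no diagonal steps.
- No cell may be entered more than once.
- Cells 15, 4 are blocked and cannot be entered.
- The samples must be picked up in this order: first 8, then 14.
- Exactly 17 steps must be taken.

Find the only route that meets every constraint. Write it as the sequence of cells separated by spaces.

5 10 9 8 3 2 1 6 7 12 11 16 17 18 13 14 19 20

The waypoints must appear in the order 8, 14, with no cell reused.
Route from 5: down 1 to 10, left 2 to 8, up 1 to 3, left 2 to 1, down 1 to 6, right 1 to 7, down 1 to 12, left 1 to 11, down 1 to 16, right 2 to 18, up 1 to 13, right 1 to 14, down 1 to 19, right 1 to 20 — 17 moves in all.
Check: order respected (8 at step 3, 14 at step 15); 17 moves as required.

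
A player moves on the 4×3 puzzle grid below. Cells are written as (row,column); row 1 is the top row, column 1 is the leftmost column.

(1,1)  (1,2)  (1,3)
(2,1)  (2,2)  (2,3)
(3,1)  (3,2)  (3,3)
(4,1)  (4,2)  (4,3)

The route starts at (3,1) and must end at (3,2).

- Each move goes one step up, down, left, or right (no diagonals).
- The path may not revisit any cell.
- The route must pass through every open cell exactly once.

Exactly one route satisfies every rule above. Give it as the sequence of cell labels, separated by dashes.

Need to visit all 12 open cells exactly once, starting at (3,1) and ending at (3,2).
Route from (3,1): down to (4,1), 2× right (reaching (4,3)), 3× up (reaching (1,3)), 2× left (reaching (1,1)), down to (2,1), right to (2,2), down to (3,2) — 11 moves in all.
Check: all 12 open cells covered.

(3,1) - (4,1) - (4,2) - (4,3) - (3,3) - (2,3) - (1,3) - (1,2) - (1,1) - (2,1) - (2,2) - (3,2)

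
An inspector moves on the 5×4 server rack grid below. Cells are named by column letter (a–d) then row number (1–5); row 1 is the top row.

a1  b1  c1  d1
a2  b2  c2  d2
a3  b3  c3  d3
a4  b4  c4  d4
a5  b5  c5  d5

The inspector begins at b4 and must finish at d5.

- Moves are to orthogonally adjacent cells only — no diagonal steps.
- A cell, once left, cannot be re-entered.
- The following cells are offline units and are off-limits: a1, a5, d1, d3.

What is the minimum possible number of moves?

The Manhattan distance from b4 to d5 is |4−5| + |2−4| = 3, so at least 3 moves are needed.
A route of 3 moves achieves this: b4 → b5 → c5 → d5.
Since 3 matches the lower bound, it is optimal.

3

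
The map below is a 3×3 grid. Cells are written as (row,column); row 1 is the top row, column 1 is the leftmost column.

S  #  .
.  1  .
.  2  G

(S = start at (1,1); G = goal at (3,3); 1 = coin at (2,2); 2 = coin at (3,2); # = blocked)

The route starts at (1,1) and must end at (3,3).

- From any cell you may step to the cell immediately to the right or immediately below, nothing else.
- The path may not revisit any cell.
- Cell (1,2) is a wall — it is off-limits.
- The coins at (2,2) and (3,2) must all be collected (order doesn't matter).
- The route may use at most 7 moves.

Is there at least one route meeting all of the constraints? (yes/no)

One route that works: (1,1) → (2,1) → (2,2) → (3,2) → (3,3).

yes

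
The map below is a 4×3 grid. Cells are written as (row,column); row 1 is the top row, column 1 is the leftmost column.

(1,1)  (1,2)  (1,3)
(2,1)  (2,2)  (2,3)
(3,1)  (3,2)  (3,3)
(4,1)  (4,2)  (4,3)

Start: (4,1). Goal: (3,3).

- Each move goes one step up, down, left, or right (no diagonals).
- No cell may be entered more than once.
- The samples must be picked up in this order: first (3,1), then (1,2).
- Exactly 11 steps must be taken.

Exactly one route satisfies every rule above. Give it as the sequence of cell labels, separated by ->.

The waypoints must appear in the order (3,1), (1,2), with no cell reused.
Route from (4,1): 3× up (reaching (1,1)), 2× right (reaching (1,3)), down to (2,3), left to (2,2), 2× down (reaching (4,2)), right to (4,3), up to (3,3) — 11 moves in all.
Check: order respected ((3,1) at step 1, (1,2) at step 4); 11 moves as required.

(4,1) -> (3,1) -> (2,1) -> (1,1) -> (1,2) -> (1,3) -> (2,3) -> (2,2) -> (3,2) -> (4,2) -> (4,3) -> (3,3)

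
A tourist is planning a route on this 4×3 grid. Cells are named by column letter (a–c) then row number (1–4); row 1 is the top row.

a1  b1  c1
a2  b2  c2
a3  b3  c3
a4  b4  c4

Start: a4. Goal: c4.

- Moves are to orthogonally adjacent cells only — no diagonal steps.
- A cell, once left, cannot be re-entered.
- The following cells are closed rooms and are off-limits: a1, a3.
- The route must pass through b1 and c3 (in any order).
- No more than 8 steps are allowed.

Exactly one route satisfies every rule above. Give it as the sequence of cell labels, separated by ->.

a4 -> b4 -> b3 -> b2 -> b1 -> c1 -> c2 -> c3 -> c4

Any route must reach b1 and c3 and still end at c4 within 8 moves, so the order of the required stops is forced.
Route from a4: right to b4, 3× up (reaching b1), right to c1, 3× down (reaching c4) — 8 moves in all.
Check: all required cells visited; 8 ≤ 8 moves.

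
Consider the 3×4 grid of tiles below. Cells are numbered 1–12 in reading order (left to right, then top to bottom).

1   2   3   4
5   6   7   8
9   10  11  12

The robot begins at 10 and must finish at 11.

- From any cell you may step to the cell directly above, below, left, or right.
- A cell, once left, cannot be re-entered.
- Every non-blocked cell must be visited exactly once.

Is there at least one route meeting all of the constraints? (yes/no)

One route that works: 10 → 9 → 5 → 1 → 2 → 6 → 7 → 3 → 4 → 8 → 12 → 11.

yes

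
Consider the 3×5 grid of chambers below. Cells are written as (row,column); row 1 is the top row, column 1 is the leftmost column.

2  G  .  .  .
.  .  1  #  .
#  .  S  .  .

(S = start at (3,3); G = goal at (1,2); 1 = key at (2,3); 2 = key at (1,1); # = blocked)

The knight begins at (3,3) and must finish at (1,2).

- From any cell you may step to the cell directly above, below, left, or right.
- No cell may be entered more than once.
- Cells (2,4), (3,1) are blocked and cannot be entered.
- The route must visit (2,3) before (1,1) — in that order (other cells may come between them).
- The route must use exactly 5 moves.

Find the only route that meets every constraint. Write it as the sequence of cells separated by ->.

(3,3) -> (2,3) -> (2,2) -> (2,1) -> (1,1) -> (1,2)

The waypoints must appear in the order (2,3), (1,1), with no cell reused.
Route from (3,3): up to (2,3), 2× left (reaching (2,1)), up to (1,1), right to (1,2) — 5 moves in all.
Check: order respected (1 at step 1, 2 at step 4); 5 moves as required.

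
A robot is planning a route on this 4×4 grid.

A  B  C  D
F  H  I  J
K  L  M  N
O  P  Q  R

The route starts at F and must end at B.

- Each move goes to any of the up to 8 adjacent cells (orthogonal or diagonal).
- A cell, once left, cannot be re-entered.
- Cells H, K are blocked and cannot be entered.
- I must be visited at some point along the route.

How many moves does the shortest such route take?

Any route passes through I somewhere between F and B. Summing Chebyshev distances along the two legs (F → I → B) gives a lower bound of 2 + 1 = 3 moves.
A route of 3 moves achieves this: F → L → I → B.
Since 3 matches the lower bound, it is optimal.

3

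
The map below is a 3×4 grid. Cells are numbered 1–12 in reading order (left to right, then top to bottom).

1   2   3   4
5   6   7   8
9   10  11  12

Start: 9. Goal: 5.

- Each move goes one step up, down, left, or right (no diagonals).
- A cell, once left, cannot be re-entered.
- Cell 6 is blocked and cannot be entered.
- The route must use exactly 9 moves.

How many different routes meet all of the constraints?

3

Need simple routes of exactly 9 moves from 9 to 5 (Manhattan distance 1, so 4 moves are spent on a detour and 4 undoing it).
Enumerating: 9 10 11 7 8 4 3 2 1 5 | 9 10 11 12 8 4 3 2 1 5 | 9 10 11 12 8 7 3 2 1 5.
That gives 3 routes.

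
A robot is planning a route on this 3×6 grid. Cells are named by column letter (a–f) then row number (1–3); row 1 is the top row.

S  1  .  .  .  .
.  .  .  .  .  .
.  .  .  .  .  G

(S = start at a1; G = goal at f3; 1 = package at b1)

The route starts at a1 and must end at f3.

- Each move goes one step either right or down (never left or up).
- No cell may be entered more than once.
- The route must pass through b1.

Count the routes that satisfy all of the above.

15

A right/down-only route from a1 to f3 makes exactly 2 down-moves and 5 right-moves in some order.
With no other constraints that would be C(7,2) = 21 routes.
Split at b1 and multiply the segment counts: a1→b1: 1; b1→f3: 15; product = 15.
That gives 15 routes.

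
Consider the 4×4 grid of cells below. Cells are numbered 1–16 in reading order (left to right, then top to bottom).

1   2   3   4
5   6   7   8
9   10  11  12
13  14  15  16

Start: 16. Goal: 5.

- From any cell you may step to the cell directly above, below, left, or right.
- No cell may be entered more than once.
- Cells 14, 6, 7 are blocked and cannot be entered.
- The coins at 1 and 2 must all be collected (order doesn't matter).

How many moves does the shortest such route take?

Any route passes through 1 and 2 in some order between 16 and 5. Summing Manhattan distances along each leg and taking the cheapest ordering (16 → 2 → 1 → 5) gives a lower bound of 5 + 1 + 1 = 7 moves.
A route of 7 moves achieves this: 16 → 12 → 8 → 4 → 3 → 2 → 1 → 5.
Since 7 matches the lower bound, it is optimal.

7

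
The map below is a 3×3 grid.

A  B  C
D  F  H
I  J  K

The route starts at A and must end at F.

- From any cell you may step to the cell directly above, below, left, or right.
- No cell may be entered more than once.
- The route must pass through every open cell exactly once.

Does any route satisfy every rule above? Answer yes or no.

One route that works: A → D → I → J → K → H → C → B → F.

yes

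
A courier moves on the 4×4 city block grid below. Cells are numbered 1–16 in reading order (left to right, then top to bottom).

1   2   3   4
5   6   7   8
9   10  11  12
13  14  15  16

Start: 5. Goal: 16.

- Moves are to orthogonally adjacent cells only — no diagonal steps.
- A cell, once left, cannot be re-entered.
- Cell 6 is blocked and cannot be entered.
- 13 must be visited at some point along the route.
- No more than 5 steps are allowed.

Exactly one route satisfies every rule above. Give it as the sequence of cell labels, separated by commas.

5, 9, 13, 14, 15, 16

Any route must reach 13 and still end at 16 within 5 moves, so the order of the required stops is forced.
Route from 5: 2× down (reaching 13), 3× right (reaching 16) — 5 moves in all.
Check: all required cells visited; 5 ≤ 5 moves.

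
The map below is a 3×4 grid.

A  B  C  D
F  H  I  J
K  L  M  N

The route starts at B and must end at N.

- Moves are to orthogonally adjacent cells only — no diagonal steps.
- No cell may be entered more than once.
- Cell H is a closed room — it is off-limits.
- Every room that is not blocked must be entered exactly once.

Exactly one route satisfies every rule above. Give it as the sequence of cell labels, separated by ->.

Need to visit all 11 open cells exactly once, starting at B and ending at N.
Cell D has only two open neighbours (J and C), so the path must pass straight through it: one of those is the cell it's entered from and the other is where it exits.
Route from B: left 1 to A, down 2 to K, right 2 to M, up 2 to C, right 1 to D, down 2 to N — 10 moves in all.
Check: all 11 open cells covered.

B -> A -> F -> K -> L -> M -> I -> C -> D -> J -> N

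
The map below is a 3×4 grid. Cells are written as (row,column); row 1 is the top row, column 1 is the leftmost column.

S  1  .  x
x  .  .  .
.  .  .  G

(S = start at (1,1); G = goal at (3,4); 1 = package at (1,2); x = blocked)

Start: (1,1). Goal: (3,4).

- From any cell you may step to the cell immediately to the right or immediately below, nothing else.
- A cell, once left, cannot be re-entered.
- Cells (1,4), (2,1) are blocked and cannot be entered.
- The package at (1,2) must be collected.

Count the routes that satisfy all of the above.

5

A right/down-only route from (1,1) to (3,4) makes exactly 2 down-moves and 3 right-moves in some order.
With no other constraints that would be C(5,2) = 10 routes.
Split at (1,2) and multiply the segment counts (each segment already excludes blocked cells): (1,1)→(1,2): 1; (1,2)→(3,4): 5; product = 5.
That gives 5 routes.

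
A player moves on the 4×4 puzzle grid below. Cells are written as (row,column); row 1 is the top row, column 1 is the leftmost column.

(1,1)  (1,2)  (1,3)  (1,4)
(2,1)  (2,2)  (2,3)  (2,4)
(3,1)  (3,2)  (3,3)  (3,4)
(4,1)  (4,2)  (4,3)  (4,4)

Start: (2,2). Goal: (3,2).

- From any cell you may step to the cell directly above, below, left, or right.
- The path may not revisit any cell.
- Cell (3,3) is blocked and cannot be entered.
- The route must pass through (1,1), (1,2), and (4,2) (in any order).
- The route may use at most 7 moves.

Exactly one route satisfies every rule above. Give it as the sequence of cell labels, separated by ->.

The budget equals the shortest possible length, so every move has to be on a shortest route through the required cells.
Route from (2,2): up to (1,2), left to (1,1), 3× down (reaching (4,1)), right to (4,2), up to (3,2) — 7 moves in all.
Check: all required cells visited; 7 ≤ 7 moves.

(2,2) -> (1,2) -> (1,1) -> (2,1) -> (3,1) -> (4,1) -> (4,2) -> (3,2)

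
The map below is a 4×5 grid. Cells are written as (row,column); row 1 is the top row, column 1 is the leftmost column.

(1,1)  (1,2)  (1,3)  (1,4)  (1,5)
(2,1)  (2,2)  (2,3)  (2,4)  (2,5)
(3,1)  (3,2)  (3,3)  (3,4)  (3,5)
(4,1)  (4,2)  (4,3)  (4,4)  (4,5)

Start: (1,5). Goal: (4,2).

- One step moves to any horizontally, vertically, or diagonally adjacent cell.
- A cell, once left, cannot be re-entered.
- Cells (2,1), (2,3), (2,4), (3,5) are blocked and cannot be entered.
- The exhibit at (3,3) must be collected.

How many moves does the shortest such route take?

Any route passes through (3,3) somewhere between (1,5) and (4,2). Summing Chebyshev distances along the two legs ((1,5) → (3,3) → (4,2)) gives a lower bound of 2 + 1 = 3 moves.
That bound ignores the blocked cells. Measuring each leg by the fewest moves that actually steer around them ((1,5)→(3,3): 3; (3,3)→(4,2): 1) raises the lower bound to 4.
A route of 4 moves exists: (1,5) → (2,5) → (3,4) → (3,3) → (4,2).
Since 4 matches that lower bound, it is optimal.

4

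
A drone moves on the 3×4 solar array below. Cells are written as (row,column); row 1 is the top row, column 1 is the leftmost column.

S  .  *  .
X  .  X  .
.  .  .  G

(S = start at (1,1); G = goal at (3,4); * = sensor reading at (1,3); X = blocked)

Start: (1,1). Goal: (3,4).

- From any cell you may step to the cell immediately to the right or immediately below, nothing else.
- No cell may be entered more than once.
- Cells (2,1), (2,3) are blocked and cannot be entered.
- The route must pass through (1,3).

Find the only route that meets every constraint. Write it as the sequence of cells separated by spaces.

Moves only go right or down, so the column and row indices never decrease.
Route from (1,1): 3× right (reaching (1,4)), 2× down (reaching (3,4)) — 5 moves in all.
Check: all required cells visited.

(1,1) (1,2) (1,3) (1,4) (2,4) (3,4)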